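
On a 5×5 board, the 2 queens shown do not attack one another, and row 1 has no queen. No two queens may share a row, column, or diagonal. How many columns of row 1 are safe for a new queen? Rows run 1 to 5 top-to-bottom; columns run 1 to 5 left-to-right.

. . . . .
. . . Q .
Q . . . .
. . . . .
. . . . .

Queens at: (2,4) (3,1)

(2,4) attacks row 1 at column 4 and diagonals 3, 5.
(3,1) attacks row 1 at column 1 and diagonals 3.
Attacked columns: {1, 3, 4, 5}. Safe: {2}.

1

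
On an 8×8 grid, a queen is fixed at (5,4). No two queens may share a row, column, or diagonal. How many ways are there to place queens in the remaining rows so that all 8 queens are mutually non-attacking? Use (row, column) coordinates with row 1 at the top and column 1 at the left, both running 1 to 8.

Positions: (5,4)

Branch on row 1: col 1 → 0; col 2 → 1; col 3 → 3; col 5 → 1; col 6 → 3; col 7 → 0.
Sum: 0 + 1 + 3 + 1 + 3 + 0 = 8.

8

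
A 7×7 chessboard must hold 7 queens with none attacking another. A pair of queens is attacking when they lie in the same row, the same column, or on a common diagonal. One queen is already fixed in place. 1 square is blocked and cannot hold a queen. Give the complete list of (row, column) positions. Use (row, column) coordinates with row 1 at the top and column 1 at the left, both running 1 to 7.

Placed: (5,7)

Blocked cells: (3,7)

(1,2) (2,5) (3,3) (4,1) (5,7) (6,4) (7,6)

Row 1: attacked by (5,7)→{3,7}. Safe: 1, 2, 4, 5, 6. Place at column 2.
Row 2: attacked by (1,2)→{1,2,3}; (5,7)→{4,7}. Safe: 5, 6. Place at column 5.
Row 3: attacked by (1,2)→{2,4}; (2,5)→{4,5,6}; (5,7)→{5,7}. Blocked: 7. Safe: 1, 3. Place at column 3.
Row 4: attacked by (1,2)→{2,5}; (2,5)→{3,5,7}; (3,3)→{2,3,4}; (5,7)→{6,7}. Safe: 1. Place at column 1.
Row 6: attacked by (1,2)→{2,7}; (2,5)→{1,5}; (3,3)→{3,6}; (4,1)→{1,3}; (5,7)→{6,7}. Safe: 4. Place at column 4.
Row 7: attacked by (1,2)→{2}; (2,5)→{5}; (3,3)→{3,7}; (4,1)→{1,4}; (5,7)→{5,7}; (6,4)→{3,4,5}. Safe: 6. Place at column 6.
Columns [2, 5, 3, 1, 7, 4, 6], r−c [-1, -3, 0, 3, -2, 2, 1], r+c [3, 7, 6, 5, 12, 10, 13] are all distinct, so no two queens attack.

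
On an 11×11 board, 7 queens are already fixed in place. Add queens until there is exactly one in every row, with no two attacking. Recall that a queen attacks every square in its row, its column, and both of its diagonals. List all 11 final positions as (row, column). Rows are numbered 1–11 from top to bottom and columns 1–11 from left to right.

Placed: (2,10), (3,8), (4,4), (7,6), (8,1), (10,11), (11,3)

Row 1: attacked by (2,10)→{9,10,11}; (3,8)→{6,8,10}; (4,4)→{1,4,7}; (7,6)→{6}; (8,1)→{1,8}; (10,11)→{2,11}; (11,3)→{3}. Safe: 5. Place at column 5.
Row 5: attacked by (1,5)→{1,5,9}; (2,10)→{7,10}; (3,8)→{6,8,10}; (4,4)→{3,4,5}; (7,6)→{4,6,8}; (8,1)→{1,4}; (10,11)→{6,11}; (11,3)→{3,9}. Safe: 2. Place at column 2.
Row 6: attacked by (1,5)→{5,10}; (2,10)→{6,10}; (3,8)→{5,8,11}; (4,4)→{2,4,6}; (5,2)→{1,2,3}; (7,6)→{5,6,7}; (8,1)→{1,3}; (10,11)→{7,11}; (11,3)→{3,8}. Safe: 9. Place at column 9.
Row 9: attacked by (1,5)→{5}; (2,10)→{3,10}; (3,8)→{2,8}; (4,4)→{4,9}; (5,2)→{2,6}; (6,9)→{6,9}; (7,6)→{4,6,8}; (8,1)→{1,2}; (10,11)→{10,11}; (11,3)→{1,3,5}. Safe: 7. Place at column 7.
Columns [5, 10, 8, 4, 2, 9, 6, 1, 7, 11, 3], r−c [-4, -8, -5, 0, 3, -3, 1, 7, 2, -1, 8], r+c [6, 12, 11, 8, 7, 15, 13, 9, 16, 21, 14] are all distinct, so no two queens attack.

(1,5) (2,10) (3,8) (4,4) (5,2) (6,9) (7,6) (8,1) (9,7) (10,11) (11,3)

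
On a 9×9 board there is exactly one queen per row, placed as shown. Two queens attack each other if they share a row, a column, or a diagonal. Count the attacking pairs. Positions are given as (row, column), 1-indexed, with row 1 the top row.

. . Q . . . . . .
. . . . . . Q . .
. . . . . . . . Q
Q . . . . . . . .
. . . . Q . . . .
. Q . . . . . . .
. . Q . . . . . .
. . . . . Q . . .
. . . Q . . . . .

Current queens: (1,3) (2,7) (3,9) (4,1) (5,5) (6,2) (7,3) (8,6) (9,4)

3

Same column: (1,3)–(7,3) (column 3).
Same diagonal: (5,5)–(7,3) (|5−7| = |5−3| = 2); (6,2)–(7,3) (|6−7| = |2−3| = 1).
Total attacking pairs: 3.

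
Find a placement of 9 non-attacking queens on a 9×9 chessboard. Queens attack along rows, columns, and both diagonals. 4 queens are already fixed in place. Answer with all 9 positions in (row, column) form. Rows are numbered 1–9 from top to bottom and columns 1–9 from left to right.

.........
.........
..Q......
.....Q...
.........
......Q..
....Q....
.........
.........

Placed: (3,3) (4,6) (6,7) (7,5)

(1,4) (2,9) (3,3) (4,6) (5,2) (6,7) (7,5) (8,1) (9,8)

Row 1: attacked by (3,3)→{1,3,5}; (4,6)→{3,6,9}; (6,7)→{2,7}; (7,5)→{5}. Safe: 4, 8. Place at column 4.
Row 2: attacked by (1,4)→{3,4,5}; (3,3)→{2,3,4}; (4,6)→{4,6,8}; (6,7)→{3,7}; (7,5)→{5}. Safe: 1, 9. Place at column 9.
Row 5: attacked by (1,4)→{4,8}; (2,9)→{6,9}; (3,3)→{1,3,5}; (4,6)→{5,6,7}; (6,7)→{6,7,8}; (7,5)→{3,5,7}. Safe: 2. Place at column 2.
Row 8: attacked by (1,4)→{4}; (2,9)→{3,9}; (3,3)→{3,8}; (4,6)→{2,6}; (5,2)→{2,5}; (6,7)→{5,7,9}; (7,5)→{4,5,6}. Safe: 1. Place at column 1.
Row 9: attacked by (1,4)→{4}; (2,9)→{2,9}; (3,3)→{3,9}; (4,6)→{1,6}; (5,2)→{2,6}; (6,7)→{4,7}; (7,5)→{3,5,7}; (8,1)→{1,2}. Safe: 8. Place at column 8.
Columns [4, 9, 3, 6, 2, 7, 5, 1, 8], r−c [-3, -7, 0, -2, 3, -1, 2, 7, 1], r+c [5, 11, 6, 10, 7, 13, 12, 9, 17] are all distinct, so no two queens attack.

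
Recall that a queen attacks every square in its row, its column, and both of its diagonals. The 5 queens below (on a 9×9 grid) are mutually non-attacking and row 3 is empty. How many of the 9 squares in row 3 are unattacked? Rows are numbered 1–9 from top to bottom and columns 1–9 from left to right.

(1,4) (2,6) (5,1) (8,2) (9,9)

(1,4) attacks row 3 at column 4 and diagonals 2, 6.
(2,6) attacks row 3 at column 6 and diagonals 5, 7.
(5,1) attacks row 3 at column 1 and diagonals 3.
(8,2) attacks row 3 at column 2 and diagonals 7.
(9,9) attacks row 3 at column 9 and diagonals 3.
Attacked columns: {1, 2, 3, 4, 5, 6, 7, 9}. Safe: {8}.

1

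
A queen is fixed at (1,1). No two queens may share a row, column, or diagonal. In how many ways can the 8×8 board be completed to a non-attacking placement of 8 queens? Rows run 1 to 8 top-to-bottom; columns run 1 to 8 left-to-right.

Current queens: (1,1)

Branch on row 2: col 3 → 0; col 4 → 0; col 5 → 1; col 6 → 1; col 7 → 2; col 8 → 0.
Sum: 0 + 0 + 1 + 1 + 2 + 0 = 4.

4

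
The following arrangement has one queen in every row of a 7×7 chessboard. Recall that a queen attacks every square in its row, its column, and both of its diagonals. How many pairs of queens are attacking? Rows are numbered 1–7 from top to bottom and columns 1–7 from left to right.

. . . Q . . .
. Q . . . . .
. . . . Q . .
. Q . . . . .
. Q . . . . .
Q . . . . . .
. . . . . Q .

Same column: (2,2)–(4,2) (column 2); (2,2)–(5,2) (column 2); (4,2)–(5,2) (column 2).
Same diagonal: (5,2)–(6,1) (|5−6| = |2−1| = 1).
Total attacking pairs: 4.

4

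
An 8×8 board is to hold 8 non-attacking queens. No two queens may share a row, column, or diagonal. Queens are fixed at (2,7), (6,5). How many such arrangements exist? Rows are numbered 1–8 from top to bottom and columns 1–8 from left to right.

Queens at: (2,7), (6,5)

2

Branch on row 1: col 1 → 0; col 2 → 1; col 3 → 0; col 4 → 1.
Sum: 0 + 1 + 0 + 1 = 2.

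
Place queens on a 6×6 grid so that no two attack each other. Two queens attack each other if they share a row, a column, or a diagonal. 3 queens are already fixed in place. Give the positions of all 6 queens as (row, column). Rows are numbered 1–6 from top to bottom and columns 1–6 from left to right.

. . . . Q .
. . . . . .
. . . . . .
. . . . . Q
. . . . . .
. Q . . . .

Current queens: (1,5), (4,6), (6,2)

(1,5) (2,3) (3,1) (4,6) (5,4) (6,2)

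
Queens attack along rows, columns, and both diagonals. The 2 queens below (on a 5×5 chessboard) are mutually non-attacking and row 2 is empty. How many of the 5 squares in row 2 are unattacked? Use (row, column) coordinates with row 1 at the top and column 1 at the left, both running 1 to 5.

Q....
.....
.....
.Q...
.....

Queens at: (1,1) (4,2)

(1,1) attacks row 2 at column 1 and diagonals 2.
(4,2) attacks row 2 at column 2 and diagonals 4.
Attacked columns: {1, 2, 4}. Safe: {3, 5}.

2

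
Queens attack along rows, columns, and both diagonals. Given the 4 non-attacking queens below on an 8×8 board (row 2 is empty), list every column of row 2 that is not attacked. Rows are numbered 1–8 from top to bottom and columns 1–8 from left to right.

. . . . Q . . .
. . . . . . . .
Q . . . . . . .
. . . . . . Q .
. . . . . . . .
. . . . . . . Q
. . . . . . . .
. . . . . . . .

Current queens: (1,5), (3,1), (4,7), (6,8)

(1,5) attacks row 2 at column 5 and diagonals 4, 6.
(3,1) attacks row 2 at column 1 and diagonals 2.
(4,7) attacks row 2 at column 7 and diagonals 5.
(6,8) attacks row 2 at column 8 and diagonals 4.
Attacked columns: {1, 2, 4, 5, 6, 7, 8}. Safe: {3}.

columns 3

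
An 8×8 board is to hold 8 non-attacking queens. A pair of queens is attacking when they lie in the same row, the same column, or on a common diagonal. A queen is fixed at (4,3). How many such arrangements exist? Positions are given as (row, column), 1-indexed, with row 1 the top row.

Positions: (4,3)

12

Branch on row 1: col 1 → 1; col 2 → 1; col 4 → 6; col 5 → 1; col 7 → 1; col 8 → 2.
Sum: 1 + 1 + 6 + 1 + 1 + 2 = 12.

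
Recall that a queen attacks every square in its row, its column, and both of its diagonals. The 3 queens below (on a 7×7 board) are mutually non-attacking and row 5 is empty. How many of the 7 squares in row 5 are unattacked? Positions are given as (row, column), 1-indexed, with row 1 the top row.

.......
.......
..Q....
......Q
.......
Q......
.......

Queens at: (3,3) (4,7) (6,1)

(3,3) attacks row 5 at column 3 and diagonals 1, 5.
(4,7) attacks row 5 at column 7 and diagonals 6.
(6,1) attacks row 5 at column 1 and diagonals 2.
Attacked columns: {1, 2, 3, 5, 6, 7}. Safe: {4}.

1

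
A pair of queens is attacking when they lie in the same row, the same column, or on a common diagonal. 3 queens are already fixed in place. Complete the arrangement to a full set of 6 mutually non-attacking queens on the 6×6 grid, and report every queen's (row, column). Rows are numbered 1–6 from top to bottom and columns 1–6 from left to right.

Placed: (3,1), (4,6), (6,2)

Row 1: attacked by (3,1)→{1,3}; (4,6)→{3,6}; (6,2)→{2}. Safe: 4, 5. Place at column 5.
Row 2: attacked by (1,5)→{4,5,6}; (3,1)→{1,2}; (4,6)→{4,6}; (6,2)→{2,6}. Safe: 3. Place at column 3.
Row 5: attacked by (1,5)→{1,5}; (2,3)→{3,6}; (3,1)→{1,3}; (4,6)→{5,6}; (6,2)→{1,2,3}. Safe: 4. Place at column 4.
Columns [5, 3, 1, 6, 4, 2], r−c [-4, -1, 2, -2, 1, 4], r+c [6, 5, 4, 10, 9, 8] are all distinct, so no two queens attack.

(1,5) (2,3) (3,1) (4,6) (5,4) (6,2)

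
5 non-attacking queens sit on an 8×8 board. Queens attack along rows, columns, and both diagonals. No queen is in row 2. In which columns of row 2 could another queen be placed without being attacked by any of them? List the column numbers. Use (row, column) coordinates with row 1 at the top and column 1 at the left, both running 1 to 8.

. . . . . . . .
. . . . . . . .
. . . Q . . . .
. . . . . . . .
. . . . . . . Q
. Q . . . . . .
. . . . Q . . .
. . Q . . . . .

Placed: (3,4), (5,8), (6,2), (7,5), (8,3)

columns 1, 7

(3,4) attacks row 2 at column 4 and diagonals 3, 5.
(5,8) attacks row 2 at column 8 and diagonals 5.
(6,2) attacks row 2 at column 2 and diagonals 6.
(7,5) attacks row 2 at column 5.
(8,3) attacks row 2 at column 3.
Attacked columns: {2, 3, 4, 5, 6, 8}. Safe: {1, 7}.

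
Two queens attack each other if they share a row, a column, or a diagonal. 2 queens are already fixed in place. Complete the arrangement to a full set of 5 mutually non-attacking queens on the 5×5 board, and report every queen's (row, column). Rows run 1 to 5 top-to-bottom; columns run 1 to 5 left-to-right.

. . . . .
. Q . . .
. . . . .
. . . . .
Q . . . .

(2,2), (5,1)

(1,4) (2,2) (3,5) (4,3) (5,1)

Row 1: attacked by (2,2)→{1,2,3}; (5,1)→{1,5}. Safe: 4. Place at column 4.
Row 3: attacked by (1,4)→{2,4}; (2,2)→{1,2,3}; (5,1)→{1,3}. Safe: 5. Place at column 5.
Row 4: attacked by (1,4)→{1,4}; (2,2)→{2,4}; (3,5)→{4,5}; (5,1)→{1,2}. Safe: 3. Place at column 3.
Columns [4, 2, 5, 3, 1], r−c [-3, 0, -2, 1, 4], r+c [5, 4, 8, 7, 6] are all distinct, so no two queens attack.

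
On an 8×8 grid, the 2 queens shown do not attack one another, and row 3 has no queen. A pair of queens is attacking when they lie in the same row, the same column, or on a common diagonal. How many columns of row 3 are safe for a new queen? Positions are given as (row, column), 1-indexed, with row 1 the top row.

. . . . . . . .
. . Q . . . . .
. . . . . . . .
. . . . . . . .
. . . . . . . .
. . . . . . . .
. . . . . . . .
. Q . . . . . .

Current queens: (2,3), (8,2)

4

(2,3) attacks row 3 at column 3 and diagonals 2, 4.
(8,2) attacks row 3 at column 2 and diagonals 7.
Attacked columns: {2, 3, 4, 7}. Safe: {1, 5, 6, 8}.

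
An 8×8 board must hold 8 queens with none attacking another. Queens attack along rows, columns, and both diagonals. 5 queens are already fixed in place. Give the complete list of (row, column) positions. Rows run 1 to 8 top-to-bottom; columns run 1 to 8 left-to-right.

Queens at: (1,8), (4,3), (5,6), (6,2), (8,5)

(1,8) (2,4) (3,1) (4,3) (5,6) (6,2) (7,7) (8,5)

Row 2: attacked by (1,8)→{7,8}; (4,3)→{1,3,5}; (5,6)→{3,6}; (6,2)→{2,6}; (8,5)→{5}. Safe: 4. Place at column 4.
Row 3: attacked by (1,8)→{6,8}; (2,4)→{3,4,5}; (4,3)→{2,3,4}; (5,6)→{4,6,8}; (6,2)→{2,5}; (8,5)→{5}. Safe: 1, 7. Place at column 1.
Row 7: attacked by (1,8)→{2,8}; (2,4)→{4}; (3,1)→{1,5}; (4,3)→{3,6}; (5,6)→{4,6,8}; (6,2)→{1,2,3}; (8,5)→{4,5,6}. Safe: 7. Place at column 7.
Columns [8, 4, 1, 3, 6, 2, 7, 5], r−c [-7, -2, 2, 1, -1, 4, 0, 3], r+c [9, 6, 4, 7, 11, 8, 14, 13] are all distinct, so no two queens attack.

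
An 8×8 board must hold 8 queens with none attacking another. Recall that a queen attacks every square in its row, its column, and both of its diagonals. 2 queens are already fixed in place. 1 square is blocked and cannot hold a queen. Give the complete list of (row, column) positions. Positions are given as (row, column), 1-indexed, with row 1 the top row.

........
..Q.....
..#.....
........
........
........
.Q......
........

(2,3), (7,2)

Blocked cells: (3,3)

(1,6) (2,3) (3,1) (4,7) (5,5) (6,8) (7,2) (8,4)

Row 1: attacked by (2,3)→{2,3,4}; (7,2)→{2,8}. Safe: 1, 5, 6, 7. Place at column 6.
Row 3: attacked by (1,6)→{4,6,8}; (2,3)→{2,3,4}; (7,2)→{2,6}. Blocked: 3. Safe: 1, 5, 7. Place at column 1.
Row 4: attacked by (1,6)→{3,6}; (2,3)→{1,3,5}; (3,1)→{1,2}; (7,2)→{2,5}. Safe: 4, 7, 8. Place at column 7.
Row 5: attacked by (1,6)→{2,6}; (2,3)→{3,6}; (3,1)→{1,3}; (4,7)→{6,7,8}; (7,2)→{2,4}. Safe: 5. Place at column 5.
Row 6: attacked by (1,6)→{1,6}; (2,3)→{3,7}; (3,1)→{1,4}; (4,7)→{5,7}; (5,5)→{4,5,6}; (7,2)→{1,2,3}. Safe: 8. Place at column 8.
Row 8: attacked by (1,6)→{6}; (2,3)→{3}; (3,1)→{1,6}; (4,7)→{3,7}; (5,5)→{2,5,8}; (6,8)→{6,8}; (7,2)→{1,2,3}. Safe: 4. Place at column 4.
Columns [6, 3, 1, 7, 5, 8, 2, 4], r−c [-5, -1, 2, -3, 0, -2, 5, 4], r+c [7, 5, 4, 11, 10, 14, 9, 12] are all distinct, so no two queens attack.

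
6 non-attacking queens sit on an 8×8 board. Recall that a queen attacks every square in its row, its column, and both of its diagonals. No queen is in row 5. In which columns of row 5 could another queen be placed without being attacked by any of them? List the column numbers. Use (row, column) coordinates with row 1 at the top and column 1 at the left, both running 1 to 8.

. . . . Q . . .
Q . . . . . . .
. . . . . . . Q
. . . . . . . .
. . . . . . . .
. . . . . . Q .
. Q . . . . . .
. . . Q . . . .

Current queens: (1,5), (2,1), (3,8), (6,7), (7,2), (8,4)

(1,5) attacks row 5 at column 5 and diagonals 1.
(2,1) attacks row 5 at column 1 and diagonals 4.
(3,8) attacks row 5 at column 8 and diagonals 6.
(6,7) attacks row 5 at column 7 and diagonals 6, 8.
(7,2) attacks row 5 at column 2 and diagonals 4.
(8,4) attacks row 5 at column 4 and diagonals 1, 7.
Attacked columns: {1, 2, 4, 5, 6, 7, 8}. Safe: {3}.

columns 3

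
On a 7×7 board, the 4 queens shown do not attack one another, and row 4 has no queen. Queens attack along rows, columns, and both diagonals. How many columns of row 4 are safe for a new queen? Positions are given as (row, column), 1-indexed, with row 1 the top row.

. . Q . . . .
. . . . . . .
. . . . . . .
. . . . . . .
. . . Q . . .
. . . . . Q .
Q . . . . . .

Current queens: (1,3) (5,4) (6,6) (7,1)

(1,3) attacks row 4 at column 3 and diagonals 6.
(5,4) attacks row 4 at column 4 and diagonals 3, 5.
(6,6) attacks row 4 at column 6 and diagonals 4.
(7,1) attacks row 4 at column 1 and diagonals 4.
Attacked columns: {1, 3, 4, 5, 6}. Safe: {2, 7}.

2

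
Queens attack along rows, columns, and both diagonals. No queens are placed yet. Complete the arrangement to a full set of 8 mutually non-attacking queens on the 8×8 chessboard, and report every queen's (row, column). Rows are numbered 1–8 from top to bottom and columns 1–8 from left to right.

(1,4) (2,1) (3,5) (4,8) (5,6) (6,3) (7,7) (8,2)

Row 1: Safe: 1, 2, 3, 4, 5, 6, 7, 8. Place at column 4.
Row 2: attacked by (1,4)→{3,4,5}. Safe: 1, 2, 6, 7, 8. Place at column 1.
Row 3: attacked by (1,4)→{2,4,6}; (2,1)→{1,2}. Safe: 3, 5, 7, 8. Place at column 5.
Row 4: attacked by (1,4)→{1,4,7}; (2,1)→{1,3}; (3,5)→{4,5,6}. Safe: 2, 8. Place at column 8.
Row 5: attacked by (1,4)→{4,8}; (2,1)→{1,4}; (3,5)→{3,5,7}; (4,8)→{7,8}. Safe: 2, 6. Place at column 6.
Row 6: attacked by (1,4)→{4}; (2,1)→{1,5}; (3,5)→{2,5,8}; (4,8)→{6,8}; (5,6)→{5,6,7}. Safe: 3. Place at column 3.
Row 7: attacked by (1,4)→{4}; (2,1)→{1,6}; (3,5)→{1,5}; (4,8)→{5,8}; (5,6)→{4,6,8}; (6,3)→{2,3,4}. Safe: 7. Place at column 7.
Row 8: attacked by (1,4)→{4}; (2,1)→{1,7}; (3,5)→{5}; (4,8)→{4,8}; (5,6)→{3,6}; (6,3)→{1,3,5}; (7,7)→{6,7,8}. Safe: 2. Place at column 2.
Columns [4, 1, 5, 8, 6, 3, 7, 2], r−c [-3, 1, -2, -4, -1, 3, 0, 6], r+c [5, 3, 8, 12, 11, 9, 14, 10] are all distinct, so no two queens attack.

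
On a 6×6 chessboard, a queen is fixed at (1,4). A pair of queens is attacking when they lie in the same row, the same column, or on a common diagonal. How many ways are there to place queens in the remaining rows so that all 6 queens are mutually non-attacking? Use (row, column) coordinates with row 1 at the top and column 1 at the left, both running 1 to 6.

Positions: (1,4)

1

Branch on row 2: col 1 → 1; col 2 → 0; col 6 → 0.
Sum: 1 + 0 + 0 = 1.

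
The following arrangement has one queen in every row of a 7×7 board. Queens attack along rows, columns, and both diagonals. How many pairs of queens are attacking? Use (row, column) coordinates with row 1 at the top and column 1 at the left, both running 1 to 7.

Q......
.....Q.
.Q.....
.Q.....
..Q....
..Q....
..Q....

Same column: (3,2)–(4,2) (column 2); (5,3)–(6,3) (column 3); (5,3)–(7,3) (column 3); (6,3)–(7,3) (column 3).
Same diagonal: (2,6)–(5,3) (|2−5| = |6−3| = 3); (4,2)–(5,3) (|4−5| = |2−3| = 1).
Total attacking pairs: 6.

6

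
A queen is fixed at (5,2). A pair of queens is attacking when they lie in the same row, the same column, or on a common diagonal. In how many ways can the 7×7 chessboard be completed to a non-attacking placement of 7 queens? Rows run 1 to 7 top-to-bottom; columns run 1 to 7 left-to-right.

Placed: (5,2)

6

Branch on row 1: col 1 → 1; col 3 → 1; col 4 → 2; col 5 → 1; col 7 → 1.
Sum: 1 + 1 + 2 + 1 + 1 = 6.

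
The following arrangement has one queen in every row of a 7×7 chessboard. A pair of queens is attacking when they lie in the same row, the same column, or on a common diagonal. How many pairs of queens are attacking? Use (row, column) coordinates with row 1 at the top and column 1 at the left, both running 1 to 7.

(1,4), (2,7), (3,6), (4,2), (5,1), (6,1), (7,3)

Same column: (5,1)–(6,1) (column 1).
Same diagonal: (1,4)–(3,6) (|1−3| = |4−6| = 2); (2,7)–(3,6) (|2−3| = |7−6| = 1); (4,2)–(5,1) (|4−5| = |2−1| = 1); (5,1)–(7,3) (|5−7| = |1−3| = 2).
Total attacking pairs: 5.

5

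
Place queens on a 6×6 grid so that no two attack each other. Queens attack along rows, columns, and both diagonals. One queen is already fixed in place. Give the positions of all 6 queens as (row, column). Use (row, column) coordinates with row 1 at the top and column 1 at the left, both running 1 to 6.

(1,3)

Row 2: attacked by (1,3)→{2,3,4}. Safe: 1, 5, 6. Place at column 6.
Row 3: attacked by (1,3)→{1,3,5}; (2,6)→{5,6}. Safe: 2, 4. Place at column 2.
Row 4: attacked by (1,3)→{3,6}; (2,6)→{4,6}; (3,2)→{1,2,3}. Safe: 5. Place at column 5.
Row 5: attacked by (1,3)→{3}; (2,6)→{3,6}; (3,2)→{2,4}; (4,5)→{4,5,6}. Safe: 1. Place at column 1.
Row 6: attacked by (1,3)→{3}; (2,6)→{2,6}; (3,2)→{2,5}; (4,5)→{3,5}; (5,1)→{1,2}. Safe: 4. Place at column 4.
Columns [3, 6, 2, 5, 1, 4], r−c [-2, -4, 1, -1, 4, 2], r+c [4, 8, 5, 9, 6, 10] are all distinct, so no two queens attack.

(1,3) (2,6) (3,2) (4,5) (5,1) (6,4)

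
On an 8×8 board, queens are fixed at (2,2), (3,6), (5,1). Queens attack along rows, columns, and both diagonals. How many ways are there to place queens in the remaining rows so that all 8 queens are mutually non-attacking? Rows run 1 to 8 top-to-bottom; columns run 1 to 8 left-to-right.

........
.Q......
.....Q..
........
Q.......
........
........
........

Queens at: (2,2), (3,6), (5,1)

Branch on row 1: col 7 → 1.
Sum: 1 = 1.

1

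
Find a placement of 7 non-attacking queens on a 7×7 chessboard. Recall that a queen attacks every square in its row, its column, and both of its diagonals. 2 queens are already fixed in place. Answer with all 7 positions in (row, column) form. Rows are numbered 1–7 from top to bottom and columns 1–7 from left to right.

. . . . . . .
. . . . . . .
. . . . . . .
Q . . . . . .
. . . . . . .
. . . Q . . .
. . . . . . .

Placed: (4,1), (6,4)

Row 1: attacked by (4,1)→{1,4}; (6,4)→{4}. Safe: 2, 3, 5, 6, 7. Place at column 7.
Row 2: attacked by (1,7)→{6,7}; (4,1)→{1,3}; (6,4)→{4}. Safe: 2, 5. Place at column 5.
Row 3: attacked by (1,7)→{5,7}; (2,5)→{4,5,6}; (4,1)→{1,2}; (6,4)→{1,4,7}. Safe: 3. Place at column 3.
Row 5: attacked by (1,7)→{3,7}; (2,5)→{2,5}; (3,3)→{1,3,5}; (4,1)→{1,2}; (6,4)→{3,4,5}. Safe: 6. Place at column 6.
Row 7: attacked by (1,7)→{1,7}; (2,5)→{5}; (3,3)→{3,7}; (4,1)→{1,4}; (5,6)→{4,6}; (6,4)→{3,4,5}. Safe: 2. Place at column 2.
Columns [7, 5, 3, 1, 6, 4, 2], r−c [-6, -3, 0, 3, -1, 2, 5], r+c [8, 7, 6, 5, 11, 10, 9] are all distinct, so no two queens attack.

(1,7) (2,5) (3,3) (4,1) (5,6) (6,4) (7,2)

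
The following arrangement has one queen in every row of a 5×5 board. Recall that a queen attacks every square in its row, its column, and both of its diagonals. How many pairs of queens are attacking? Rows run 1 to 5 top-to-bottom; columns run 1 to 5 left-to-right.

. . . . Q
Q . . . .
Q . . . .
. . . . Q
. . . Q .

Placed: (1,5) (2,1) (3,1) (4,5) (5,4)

Same column: (1,5)–(4,5) (column 5); (2,1)–(3,1) (column 1).
Same diagonal: (2,1)–(5,4) (|2−5| = |1−4| = 3); (4,5)–(5,4) (|4−5| = |5−4| = 1).
Total attacking pairs: 4.

4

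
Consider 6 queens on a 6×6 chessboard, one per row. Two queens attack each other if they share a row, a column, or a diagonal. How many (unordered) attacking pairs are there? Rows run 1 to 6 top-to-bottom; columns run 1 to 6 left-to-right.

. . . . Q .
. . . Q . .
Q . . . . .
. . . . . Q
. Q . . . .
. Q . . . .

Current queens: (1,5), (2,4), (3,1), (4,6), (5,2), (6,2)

Same column: (5,2)–(6,2) (column 2).
Same diagonal: (1,5)–(2,4) (|1−2| = |5−4| = 1); (2,4)–(4,6) (|2−4| = |4−6| = 2).
Total attacking pairs: 3.

3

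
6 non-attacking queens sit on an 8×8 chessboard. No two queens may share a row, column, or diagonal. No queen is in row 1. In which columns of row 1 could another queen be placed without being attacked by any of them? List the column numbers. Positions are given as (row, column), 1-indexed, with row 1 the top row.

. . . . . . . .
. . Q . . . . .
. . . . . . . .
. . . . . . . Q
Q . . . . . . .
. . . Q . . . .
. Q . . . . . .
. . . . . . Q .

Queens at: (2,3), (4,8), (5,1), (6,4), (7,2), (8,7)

columns 6

(2,3) attacks row 1 at column 3 and diagonals 2, 4.
(4,8) attacks row 1 at column 8 and diagonals 5.
(5,1) attacks row 1 at column 1 and diagonals 5.
(6,4) attacks row 1 at column 4.
(7,2) attacks row 1 at column 2 and diagonals 8.
(8,7) attacks row 1 at column 7.
Attacked columns: {1, 2, 3, 4, 5, 7, 8}. Safe: {6}.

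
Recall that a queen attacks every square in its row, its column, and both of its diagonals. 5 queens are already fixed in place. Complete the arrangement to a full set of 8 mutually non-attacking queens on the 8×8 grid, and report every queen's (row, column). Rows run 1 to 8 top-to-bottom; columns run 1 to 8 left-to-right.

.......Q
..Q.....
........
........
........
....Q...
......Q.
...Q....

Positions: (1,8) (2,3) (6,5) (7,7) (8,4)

(1,8) (2,3) (3,1) (4,6) (5,2) (6,5) (7,7) (8,4)

Row 3: attacked by (1,8)→{6,8}; (2,3)→{2,3,4}; (6,5)→{2,5,8}; (7,7)→{3,7}; (8,4)→{4}. Safe: 1. Place at column 1.
Row 4: attacked by (1,8)→{5,8}; (2,3)→{1,3,5}; (3,1)→{1,2}; (6,5)→{3,5,7}; (7,7)→{4,7}; (8,4)→{4,8}. Safe: 6. Place at column 6.
Row 5: attacked by (1,8)→{4,8}; (2,3)→{3,6}; (3,1)→{1,3}; (4,6)→{5,6,7}; (6,5)→{4,5,6}; (7,7)→{5,7}; (8,4)→{1,4,7}. Safe: 2. Place at column 2.
Columns [8, 3, 1, 6, 2, 5, 7, 4], r−c [-7, -1, 2, -2, 3, 1, 0, 4], r+c [9, 5, 4, 10, 7, 11, 14, 12] are all distinct, so no two queens attack.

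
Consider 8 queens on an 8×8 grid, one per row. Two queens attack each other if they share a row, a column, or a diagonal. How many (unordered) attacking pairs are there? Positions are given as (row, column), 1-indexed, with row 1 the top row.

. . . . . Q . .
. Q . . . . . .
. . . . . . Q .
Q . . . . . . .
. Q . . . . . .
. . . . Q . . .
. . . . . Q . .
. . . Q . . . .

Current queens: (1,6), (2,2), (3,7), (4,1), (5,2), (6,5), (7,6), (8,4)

5

Same column: (1,6)–(7,6) (column 6); (2,2)–(5,2) (column 2).
Same diagonal: (1,6)–(5,2) (|1−5| = |6−2| = 4); (4,1)–(5,2) (|4−5| = |1−2| = 1); (6,5)–(7,6) (|6−7| = |5−6| = 1).
Total attacking pairs: 5.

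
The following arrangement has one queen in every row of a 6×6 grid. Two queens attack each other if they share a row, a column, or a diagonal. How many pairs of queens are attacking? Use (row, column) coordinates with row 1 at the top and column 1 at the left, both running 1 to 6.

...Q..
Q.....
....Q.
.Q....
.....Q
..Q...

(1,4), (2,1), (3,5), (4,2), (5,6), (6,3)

All columns are distinct and no two queens satisfy |Δrow| = |Δcol|, so no pair attacks.

0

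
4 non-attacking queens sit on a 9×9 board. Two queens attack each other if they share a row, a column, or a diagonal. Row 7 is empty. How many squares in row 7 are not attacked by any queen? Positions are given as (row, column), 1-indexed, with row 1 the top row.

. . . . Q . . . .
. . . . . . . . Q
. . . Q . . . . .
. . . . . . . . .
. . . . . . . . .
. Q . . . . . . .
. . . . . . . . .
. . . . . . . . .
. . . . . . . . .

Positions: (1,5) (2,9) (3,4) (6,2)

(1,5) attacks row 7 at column 5.
(2,9) attacks row 7 at column 9 and diagonals 4.
(3,4) attacks row 7 at column 4 and diagonals 8.
(6,2) attacks row 7 at column 2 and diagonals 1, 3.
Attacked columns: {1, 2, 3, 4, 5, 8, 9}. Safe: {6, 7}.

2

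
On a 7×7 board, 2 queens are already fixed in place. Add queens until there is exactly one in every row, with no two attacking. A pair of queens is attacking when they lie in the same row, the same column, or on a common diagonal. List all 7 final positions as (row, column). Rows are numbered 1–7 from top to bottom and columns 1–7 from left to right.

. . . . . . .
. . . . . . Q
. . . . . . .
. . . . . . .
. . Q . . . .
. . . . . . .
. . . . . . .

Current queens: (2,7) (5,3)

(1,5) (2,7) (3,2) (4,6) (5,3) (6,1) (7,4)

Row 1: attacked by (2,7)→{6,7}; (5,3)→{3,7}. Safe: 1, 2, 4, 5. Place at column 5.
Row 3: attacked by (1,5)→{3,5,7}; (2,7)→{6,7}; (5,3)→{1,3,5}. Safe: 2, 4. Place at column 2.
Row 4: attacked by (1,5)→{2,5}; (2,7)→{5,7}; (3,2)→{1,2,3}; (5,3)→{2,3,4}. Safe: 6. Place at column 6.
Row 6: attacked by (1,5)→{5}; (2,7)→{3,7}; (3,2)→{2,5}; (4,6)→{4,6}; (5,3)→{2,3,4}. Safe: 1. Place at column 1.
Row 7: attacked by (1,5)→{5}; (2,7)→{2,7}; (3,2)→{2,6}; (4,6)→{3,6}; (5,3)→{1,3,5}; (6,1)→{1,2}. Safe: 4. Place at column 4.
Columns [5, 7, 2, 6, 3, 1, 4], r−c [-4, -5, 1, -2, 2, 5, 3], r+c [6, 9, 5, 10, 8, 7, 11] are all distinct, so no two queens attack.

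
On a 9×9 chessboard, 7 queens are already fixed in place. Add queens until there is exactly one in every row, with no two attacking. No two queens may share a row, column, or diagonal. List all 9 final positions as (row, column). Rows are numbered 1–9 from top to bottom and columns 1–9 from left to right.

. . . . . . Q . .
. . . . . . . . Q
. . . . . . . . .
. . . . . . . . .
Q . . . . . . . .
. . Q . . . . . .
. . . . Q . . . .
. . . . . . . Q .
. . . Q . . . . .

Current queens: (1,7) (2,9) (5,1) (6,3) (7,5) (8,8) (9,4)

(1,7) (2,9) (3,2) (4,6) (5,1) (6,3) (7,5) (8,8) (9,4)

Row 3: attacked by (1,7)→{5,7,9}; (2,9)→{8,9}; (5,1)→{1,3}; (6,3)→{3,6}; (7,5)→{1,5,9}; (8,8)→{3,8}; (9,4)→{4}. Safe: 2. Place at column 2.
Row 4: attacked by (1,7)→{4,7}; (2,9)→{7,9}; (3,2)→{1,2,3}; (5,1)→{1,2}; (6,3)→{1,3,5}; (7,5)→{2,5,8}; (8,8)→{4,8}; (9,4)→{4,9}. Safe: 6. Place at column 6.
Columns [7, 9, 2, 6, 1, 3, 5, 8, 4], r−c [-6, -7, 1, -2, 4, 3, 2, 0, 5], r+c [8, 11, 5, 10, 6, 9, 12, 16, 13] are all distinct, so no two queens attack.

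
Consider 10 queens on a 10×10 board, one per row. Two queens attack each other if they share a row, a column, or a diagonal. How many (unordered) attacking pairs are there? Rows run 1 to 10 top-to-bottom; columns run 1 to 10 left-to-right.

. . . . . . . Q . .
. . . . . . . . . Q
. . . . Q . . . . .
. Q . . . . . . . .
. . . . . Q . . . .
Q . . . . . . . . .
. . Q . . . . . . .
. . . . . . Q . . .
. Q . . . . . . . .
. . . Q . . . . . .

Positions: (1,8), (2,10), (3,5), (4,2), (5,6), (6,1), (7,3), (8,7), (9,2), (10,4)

Same column: (4,2)–(9,2) (column 2).
Same diagonal: (5,6)–(9,2) (|5−9| = |6−2| = 4).
Total attacking pairs: 2.

2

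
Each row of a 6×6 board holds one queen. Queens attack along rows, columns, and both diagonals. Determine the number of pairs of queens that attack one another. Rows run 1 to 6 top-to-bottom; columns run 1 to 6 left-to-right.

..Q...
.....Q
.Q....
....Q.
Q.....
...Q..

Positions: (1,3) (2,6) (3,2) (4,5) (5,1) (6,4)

All columns are distinct and no two queens satisfy |Δrow| = |Δcol|, so no pair attacks.

0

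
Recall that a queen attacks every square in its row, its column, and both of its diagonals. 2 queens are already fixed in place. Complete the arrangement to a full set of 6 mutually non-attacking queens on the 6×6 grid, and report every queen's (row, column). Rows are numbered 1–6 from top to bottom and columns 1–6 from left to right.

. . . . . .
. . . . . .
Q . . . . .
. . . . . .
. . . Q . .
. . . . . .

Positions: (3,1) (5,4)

(1,5) (2,3) (3,1) (4,6) (5,4) (6,2)

Row 1: attacked by (3,1)→{1,3}; (5,4)→{4}. Safe: 2, 5, 6. Place at column 5.
Row 2: attacked by (1,5)→{4,5,6}; (3,1)→{1,2}; (5,4)→{1,4}. Safe: 3. Place at column 3.
Row 4: attacked by (1,5)→{2,5}; (2,3)→{1,3,5}; (3,1)→{1,2}; (5,4)→{3,4,5}. Safe: 6. Place at column 6.
Row 6: attacked by (1,5)→{5}; (2,3)→{3}; (3,1)→{1,4}; (4,6)→{4,6}; (5,4)→{3,4,5}. Safe: 2. Place at column 2.
Columns [5, 3, 1, 6, 4, 2], r−c [-4, -1, 2, -2, 1, 4], r+c [6, 5, 4, 10, 9, 8] are all distinct, so no two queens attack.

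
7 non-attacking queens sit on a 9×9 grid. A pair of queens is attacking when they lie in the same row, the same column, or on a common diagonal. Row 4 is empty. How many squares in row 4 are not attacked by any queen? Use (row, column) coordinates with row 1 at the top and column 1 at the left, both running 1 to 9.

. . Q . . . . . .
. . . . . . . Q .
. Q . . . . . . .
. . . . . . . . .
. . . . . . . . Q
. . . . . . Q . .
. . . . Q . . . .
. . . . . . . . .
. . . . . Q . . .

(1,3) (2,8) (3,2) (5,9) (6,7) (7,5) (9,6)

(1,3) attacks row 4 at column 3 and diagonals 6.
(2,8) attacks row 4 at column 8 and diagonals 6.
(3,2) attacks row 4 at column 2 and diagonals 1, 3.
(5,9) attacks row 4 at column 9 and diagonals 8.
(6,7) attacks row 4 at column 7 and diagonals 5, 9.
(7,5) attacks row 4 at column 5 and diagonals 2, 8.
(9,6) attacks row 4 at column 6 and diagonals 1.
Attacked columns: {1, 2, 3, 5, 6, 7, 8, 9}. Safe: {4}.

1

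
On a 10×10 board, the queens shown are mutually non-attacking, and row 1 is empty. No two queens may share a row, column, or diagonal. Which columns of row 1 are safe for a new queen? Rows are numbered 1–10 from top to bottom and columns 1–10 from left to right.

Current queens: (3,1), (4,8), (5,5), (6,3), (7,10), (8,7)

(3,1) attacks row 1 at column 1 and diagonals 3.
(4,8) attacks row 1 at column 8 and diagonals 5.
(5,5) attacks row 1 at column 5 and diagonals 1, 9.
(6,3) attacks row 1 at column 3 and diagonals 8.
(7,10) attacks row 1 at column 10 and diagonals 4.
(8,7) attacks row 1 at column 7.
Attacked columns: {1, 3, 4, 5, 7, 8, 9, 10}. Safe: {2, 6}.

columns 2, 6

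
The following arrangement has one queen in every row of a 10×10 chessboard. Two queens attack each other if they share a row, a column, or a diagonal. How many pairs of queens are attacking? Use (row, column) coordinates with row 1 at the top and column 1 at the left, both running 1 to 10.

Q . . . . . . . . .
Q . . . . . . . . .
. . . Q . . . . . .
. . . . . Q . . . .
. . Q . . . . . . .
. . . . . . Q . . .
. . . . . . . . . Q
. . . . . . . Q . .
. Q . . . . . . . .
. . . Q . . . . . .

4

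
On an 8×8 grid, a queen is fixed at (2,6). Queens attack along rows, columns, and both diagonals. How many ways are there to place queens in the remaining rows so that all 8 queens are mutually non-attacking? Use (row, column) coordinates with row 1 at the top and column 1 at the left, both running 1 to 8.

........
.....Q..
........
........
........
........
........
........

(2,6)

Branch on row 1: col 1 → 1; col 2 → 2; col 3 → 8; col 4 → 3; col 8 → 0.
Sum: 1 + 2 + 8 + 3 + 0 = 14.

14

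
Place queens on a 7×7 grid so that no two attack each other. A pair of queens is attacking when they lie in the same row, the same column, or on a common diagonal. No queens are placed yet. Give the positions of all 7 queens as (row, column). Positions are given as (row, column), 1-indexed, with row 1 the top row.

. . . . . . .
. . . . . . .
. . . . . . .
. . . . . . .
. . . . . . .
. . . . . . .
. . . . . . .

(1,5) (2,2) (3,6) (4,3) (5,7) (6,4) (7,1)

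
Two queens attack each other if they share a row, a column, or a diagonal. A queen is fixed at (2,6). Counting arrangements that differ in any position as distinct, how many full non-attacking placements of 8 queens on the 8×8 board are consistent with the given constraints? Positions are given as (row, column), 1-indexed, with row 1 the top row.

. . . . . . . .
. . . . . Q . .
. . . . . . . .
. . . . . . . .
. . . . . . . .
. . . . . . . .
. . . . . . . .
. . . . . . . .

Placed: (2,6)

14

Branch on row 1: col 1 → 1; col 2 → 2; col 3 → 8; col 4 → 3; col 8 → 0.
Sum: 1 + 2 + 8 + 3 + 0 = 14.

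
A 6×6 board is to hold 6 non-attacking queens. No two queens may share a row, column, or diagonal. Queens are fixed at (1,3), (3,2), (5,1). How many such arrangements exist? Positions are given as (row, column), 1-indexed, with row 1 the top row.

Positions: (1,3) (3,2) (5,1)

1

Branch on row 2: col 5 → 0; col 6 → 1.
Sum: 0 + 1 = 1.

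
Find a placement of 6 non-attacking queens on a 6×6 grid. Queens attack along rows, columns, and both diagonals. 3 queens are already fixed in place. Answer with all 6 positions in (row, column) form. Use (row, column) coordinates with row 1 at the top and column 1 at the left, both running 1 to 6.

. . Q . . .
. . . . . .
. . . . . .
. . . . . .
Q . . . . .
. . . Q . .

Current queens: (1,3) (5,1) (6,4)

Row 2: attacked by (1,3)→{2,3,4}; (5,1)→{1,4}; (6,4)→{4}. Safe: 5, 6. Place at column 6.
Row 3: attacked by (1,3)→{1,3,5}; (2,6)→{5,6}; (5,1)→{1,3}; (6,4)→{1,4}. Safe: 2. Place at column 2.
Row 4: attacked by (1,3)→{3,6}; (2,6)→{4,6}; (3,2)→{1,2,3}; (5,1)→{1,2}; (6,4)→{2,4,6}. Safe: 5. Place at column 5.
Columns [3, 6, 2, 5, 1, 4], r−c [-2, -4, 1, -1, 4, 2], r+c [4, 8, 5, 9, 6, 10] are all distinct, so no two queens attack.

(1,3) (2,6) (3,2) (4,5) (5,1) (6,4)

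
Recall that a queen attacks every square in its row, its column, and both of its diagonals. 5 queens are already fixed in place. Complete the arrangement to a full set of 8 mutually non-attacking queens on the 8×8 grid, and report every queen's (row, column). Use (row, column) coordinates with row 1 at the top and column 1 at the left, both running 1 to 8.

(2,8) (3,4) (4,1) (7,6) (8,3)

(1,5) (2,8) (3,4) (4,1) (5,7) (6,2) (7,6) (8,3)

Row 1: attacked by (2,8)→{7,8}; (3,4)→{2,4,6}; (4,1)→{1,4}; (7,6)→{6}; (8,3)→{3}. Safe: 5. Place at column 5.
Row 5: attacked by (1,5)→{1,5}; (2,8)→{5,8}; (3,4)→{2,4,6}; (4,1)→{1,2}; (7,6)→{4,6,8}; (8,3)→{3,6}. Safe: 7. Place at column 7.
Row 6: attacked by (1,5)→{5}; (2,8)→{4,8}; (3,4)→{1,4,7}; (4,1)→{1,3}; (5,7)→{6,7,8}; (7,6)→{5,6,7}; (8,3)→{1,3,5}. Safe: 2. Place at column 2.
Columns [5, 8, 4, 1, 7, 2, 6, 3], r−c [-4, -6, -1, 3, -2, 4, 1, 5], r+c [6, 10, 7, 5, 12, 8, 13, 11] are all distinct, so no two queens attack.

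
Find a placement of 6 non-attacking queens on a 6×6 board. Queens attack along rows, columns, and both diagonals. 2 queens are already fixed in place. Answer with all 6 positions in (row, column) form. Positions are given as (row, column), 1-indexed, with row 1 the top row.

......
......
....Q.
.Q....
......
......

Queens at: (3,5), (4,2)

(1,4) (2,1) (3,5) (4,2) (5,6) (6,3)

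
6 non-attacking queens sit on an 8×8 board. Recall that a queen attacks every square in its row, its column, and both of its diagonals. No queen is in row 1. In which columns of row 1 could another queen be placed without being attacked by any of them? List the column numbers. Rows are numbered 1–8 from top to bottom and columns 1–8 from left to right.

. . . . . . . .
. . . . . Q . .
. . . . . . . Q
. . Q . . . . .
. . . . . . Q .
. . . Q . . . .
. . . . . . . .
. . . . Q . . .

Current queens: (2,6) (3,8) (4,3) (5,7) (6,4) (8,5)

columns 1, 2

(2,6) attacks row 1 at column 6 and diagonals 5, 7.
(3,8) attacks row 1 at column 8 and diagonals 6.
(4,3) attacks row 1 at column 3 and diagonals 6.
(5,7) attacks row 1 at column 7 and diagonals 3.
(6,4) attacks row 1 at column 4.
(8,5) attacks row 1 at column 5.
Attacked columns: {3, 4, 5, 6, 7, 8}. Safe: {1, 2}.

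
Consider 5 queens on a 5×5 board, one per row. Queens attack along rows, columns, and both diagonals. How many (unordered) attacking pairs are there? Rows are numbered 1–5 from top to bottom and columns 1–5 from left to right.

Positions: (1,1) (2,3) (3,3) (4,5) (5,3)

5

Same column: (2,3)–(3,3) (column 3); (2,3)–(5,3) (column 3); (3,3)–(5,3) (column 3).
Same diagonal: (1,1)–(3,3) (|1−3| = |1−3| = 2); (2,3)–(4,5) (|2−4| = |3−5| = 2).
Total attacking pairs: 5.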